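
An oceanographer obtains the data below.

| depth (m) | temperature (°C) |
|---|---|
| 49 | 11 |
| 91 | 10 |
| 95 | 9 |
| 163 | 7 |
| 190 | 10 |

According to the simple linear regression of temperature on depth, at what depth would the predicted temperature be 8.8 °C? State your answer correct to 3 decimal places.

n = 5, Σx = 588, Σy = 47, Σxy = 5345, Σx² = 82376
Sxx = Σx² − (Σx)²/n = 82376 − 69148.8 = 13227.2
Sxy = Σxy − (Σx)(Σy)/n = 5345 − 5527.2 = -182.2
b = Sxy/Sxx = -182.2/13227.2 = -0.013775
a = ȳ − b·x̄ = 9.4 − (-0.013775)·117.6 = 11.019898
Set a + b·x = 8.8: x = (8.8 − 11.019898) / (-0.013775) = 161.158288

161.158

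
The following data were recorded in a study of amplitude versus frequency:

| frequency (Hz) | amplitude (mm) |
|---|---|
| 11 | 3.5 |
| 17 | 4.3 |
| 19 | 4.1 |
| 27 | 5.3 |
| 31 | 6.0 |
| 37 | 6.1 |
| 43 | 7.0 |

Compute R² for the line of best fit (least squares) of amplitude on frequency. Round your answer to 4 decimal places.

n = 7, Σx = 185, Σy = 36.3, Σxy = 1045.3, Σx² = 5679, Σy² = 197.85
Sxx = Σx² − (Σx)²/n = 5679 − 4889.285714 = 789.714286
Sxy = Σxy − (Σx)(Σy)/n = 1045.3 − 959.357143 = 85.942857
Syy = Σy² − (Σy)²/n = 197.85 − 188.241429 = 9.608571
R² = Sxy²/(Sxx·Syy) = (85.942857)²/(789.714286·9.608571) = 0.973399

0.9734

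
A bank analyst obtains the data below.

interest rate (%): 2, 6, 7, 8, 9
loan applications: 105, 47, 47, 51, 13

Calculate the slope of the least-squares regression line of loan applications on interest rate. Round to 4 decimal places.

-11.5479

n = 5, Σx = 32, Σy = 263, Σxy = 1346, Σx² = 234
Sxx = Σx² − (Σx)²/n = 234 − 204.8 = 29.2
Sxy = Σxy − (Σx)(Σy)/n = 1346 − 1683.2 = -337.2
b = Sxy/Sxx = -337.2/29.2 = -11.547945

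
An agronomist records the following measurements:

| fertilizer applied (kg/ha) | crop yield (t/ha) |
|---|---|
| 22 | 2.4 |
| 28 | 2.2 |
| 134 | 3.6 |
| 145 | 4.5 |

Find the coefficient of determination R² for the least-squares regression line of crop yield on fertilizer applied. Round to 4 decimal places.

0.9112

n = 4, Σx = 329, Σy = 12.7, Σxy = 1249.3, Σx² = 40249, Σy² = 43.81
Sxx = Σx² − (Σx)²/n = 40249 − 27060.25 = 13188.75
Sxy = Σxy − (Σx)(Σy)/n = 1249.3 − 1044.575 = 204.725
Syy = Σy² − (Σy)²/n = 43.81 − 40.3225 = 3.4875
R² = Sxy²/(Sxx·Syy) = (204.725)²/(13188.75·3.4875) = 0.911221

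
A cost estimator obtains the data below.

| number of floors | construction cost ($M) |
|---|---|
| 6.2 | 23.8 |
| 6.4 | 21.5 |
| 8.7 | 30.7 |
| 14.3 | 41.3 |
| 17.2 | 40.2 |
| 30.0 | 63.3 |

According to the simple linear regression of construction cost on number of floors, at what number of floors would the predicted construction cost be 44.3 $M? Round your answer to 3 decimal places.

n = 6, Σx = 82.8, Σy = 220.8, Σxy = 3733.28, Σx² = 1555.42
Sxx = Σx² − (Σx)²/n = 1555.42 − 1142.64 = 412.78
Sxy = Σxy − (Σx)(Σy)/n = 3733.28 − 3047.04 = 686.24
b = Sxy/Sxx = 686.24/412.78 = 1.662484
a = ȳ − b·x̄ = 36.8 − 1.662484·13.8 = 13.857726
Set a + b·x = 44.3: x = (44.3 − 13.857726) / 1.662484 = 18.311323

18.311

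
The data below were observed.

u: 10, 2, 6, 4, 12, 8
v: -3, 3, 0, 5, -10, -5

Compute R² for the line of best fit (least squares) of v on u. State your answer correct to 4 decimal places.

0.8341

n = 6, Σx = 42, Σy = -10, Σxy = -164, Σx² = 364, Σy² = 168
Sxx = Σx² − (Σx)²/n = 364 − 294 = 70
Sxy = Σxy − (Σx)(Σy)/n = -164 − (-70) = -94
Syy = Σy² − (Σy)²/n = 168 − 16.666667 = 151.333333
R² = Sxy²/(Sxx·Syy) = (-94)²/(70·151.333333) = 0.834110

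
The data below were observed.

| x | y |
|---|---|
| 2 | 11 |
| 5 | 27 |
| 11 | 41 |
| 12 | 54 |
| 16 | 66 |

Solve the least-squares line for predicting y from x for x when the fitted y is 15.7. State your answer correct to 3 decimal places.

2.849

n = 5, Σx = 46, Σy = 199, Σxy = 2312, Σx² = 550
Sxx = Σx² − (Σx)²/n = 550 − 423.2 = 126.8
Sxy = Σxy − (Σx)(Σy)/n = 2312 − 1830.8 = 481.2
b = Sxy/Sxx = 481.2/126.8 = 3.794953
a = ȳ − b·x̄ = 39.8 − 3.794953·9.2 = 4.886435
Set a + b·x = 15.7: x = (15.7 − 4.886435) / 3.794953 = 2.849460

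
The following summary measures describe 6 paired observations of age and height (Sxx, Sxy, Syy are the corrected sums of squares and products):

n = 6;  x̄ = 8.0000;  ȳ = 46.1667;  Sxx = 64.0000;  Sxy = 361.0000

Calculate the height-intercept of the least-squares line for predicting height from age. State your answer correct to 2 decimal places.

1.04

b = Sxy/Sxx = 361/64 = 5.640625
a = ȳ − b·x̄ = 46.1667 − 5.640625·8 = 1.0417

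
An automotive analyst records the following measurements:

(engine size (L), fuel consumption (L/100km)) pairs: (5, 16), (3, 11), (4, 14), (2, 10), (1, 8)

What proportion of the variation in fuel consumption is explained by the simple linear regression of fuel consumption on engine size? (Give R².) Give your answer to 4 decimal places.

0.9804

n = 5, Σx = 15, Σy = 59, Σxy = 197, Σx² = 55, Σy² = 737
Sxx = Σx² − (Σx)²/n = 55 − 45 = 10
Sxy = Σxy − (Σx)(Σy)/n = 197 − 177 = 20
Syy = Σy² − (Σy)²/n = 737 − 696.2 = 40.8
R² = Sxy²/(Sxx·Syy) = (20)²/(10·40.8) = 0.980392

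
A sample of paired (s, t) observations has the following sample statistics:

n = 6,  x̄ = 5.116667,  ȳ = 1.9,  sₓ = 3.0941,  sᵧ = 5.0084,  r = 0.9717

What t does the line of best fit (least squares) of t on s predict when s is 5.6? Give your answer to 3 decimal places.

2.660

b = r · sᵧ/sₓ = 0.9717 · 5.0084/3.0941 = 1.572885
a = ȳ − b·x̄ = 1.9 − 1.572885·5.116667 = -6.147927
ŷ(5.6) = a + b·5.6 = -6.147927 + 1.572885·5.6 = 2.660227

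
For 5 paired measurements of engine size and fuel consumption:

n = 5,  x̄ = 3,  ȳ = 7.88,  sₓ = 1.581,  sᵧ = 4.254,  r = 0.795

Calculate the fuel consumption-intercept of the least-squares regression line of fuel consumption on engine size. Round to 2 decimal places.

b = r · sᵧ/sₓ = 0.795 · 4.254/1.581 = 2.139108
a = ȳ − b·x̄ = 7.88 − 2.139108·3 = 1.462676

1.46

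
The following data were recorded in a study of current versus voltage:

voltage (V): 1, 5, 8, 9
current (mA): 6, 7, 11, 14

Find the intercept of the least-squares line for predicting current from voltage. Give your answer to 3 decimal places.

n = 4, Σx = 23, Σy = 38, Σxy = 255, Σx² = 171
Sxx = Σx² − (Σx)²/n = 171 − 132.25 = 38.75
Sxy = Σxy − (Σx)(Σy)/n = 255 − 218.5 = 36.5
b = Sxy/Sxx = 36.5/38.75 = 0.941935
a = ȳ − b·x̄ = 9.5 − 0.941935·5.75 = 4.083871

4.084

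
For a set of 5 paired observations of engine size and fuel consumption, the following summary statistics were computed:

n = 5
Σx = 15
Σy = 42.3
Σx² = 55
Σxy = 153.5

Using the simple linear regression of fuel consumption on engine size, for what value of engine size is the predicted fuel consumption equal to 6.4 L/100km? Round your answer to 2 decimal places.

2.23

Sxx = Σx² − (Σx)²/n = 55 − 45 = 10
Sxy = Σxy − (Σx)(Σy)/n = 153.5 − 126.9 = 26.6
b = Sxy/Sxx = 26.6/10 = 2.66
a = ȳ − b·x̄ = 8.46 − 2.66·3 = 0.48
Set a + b·x = 6.4: x = (6.4 − 0.48) / 2.66 = 2.225564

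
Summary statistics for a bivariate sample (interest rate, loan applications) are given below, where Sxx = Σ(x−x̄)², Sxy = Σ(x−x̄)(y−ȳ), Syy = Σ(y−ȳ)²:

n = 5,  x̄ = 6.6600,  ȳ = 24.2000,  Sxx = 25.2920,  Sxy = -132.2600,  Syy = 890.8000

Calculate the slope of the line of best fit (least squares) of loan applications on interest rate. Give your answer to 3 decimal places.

-5.229

b = Sxy/Sxx = -132.26/25.292 = -5.229322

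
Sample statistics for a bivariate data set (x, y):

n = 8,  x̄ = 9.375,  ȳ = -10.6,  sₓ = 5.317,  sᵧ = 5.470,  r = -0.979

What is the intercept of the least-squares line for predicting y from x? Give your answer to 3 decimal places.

b = r · sᵧ/sₓ = -0.979 · 5.47/5.317 = -1.007171
a = ȳ − b·x̄ = -10.6 − (-1.007171)·9.375 = -1.157769

-1.158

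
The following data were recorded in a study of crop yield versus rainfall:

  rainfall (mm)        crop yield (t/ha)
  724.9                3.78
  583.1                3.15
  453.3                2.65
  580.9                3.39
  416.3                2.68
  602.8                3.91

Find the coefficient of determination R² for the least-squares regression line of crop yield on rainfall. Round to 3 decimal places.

n = 6, Σx = 3361.3, Σy = 19.56, Σxy = 11220.015, Σx² = 1945084.85, Σy² = 65.196
Sxx = Σx² − (Σx)²/n = 1945084.85 − 1883056.281667 = 62028.568333
Sxy = Σxy − (Σx)(Σy)/n = 11220.015 − 10957.838 = 262.177
Syy = Σy² − (Σy)²/n = 65.196 − 63.7656 = 1.4304
R² = Sxy²/(Sxx·Syy) = (262.177)²/(62028.568333·1.4304) = 0.774711

0.775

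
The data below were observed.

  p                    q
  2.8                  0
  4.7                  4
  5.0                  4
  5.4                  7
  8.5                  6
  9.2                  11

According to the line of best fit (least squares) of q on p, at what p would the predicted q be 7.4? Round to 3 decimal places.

7.513

n = 6, Σx = 35.6, Σy = 32, Σxy = 228.8, Σx² = 240.98
Sxx = Σx² − (Σx)²/n = 240.98 − 211.226667 = 29.753333
Sxy = Σxy − (Σx)(Σy)/n = 228.8 − 189.866667 = 38.933333
b = Sxy/Sxx = 38.933333/29.753333 = 1.308537
a = ȳ − b·x̄ = 5.333333 − 1.308537·5.933333 = -2.430652
Set a + b·x = 7.4: x = (7.4 − (-2.430652)) / 1.308537 = 7.512705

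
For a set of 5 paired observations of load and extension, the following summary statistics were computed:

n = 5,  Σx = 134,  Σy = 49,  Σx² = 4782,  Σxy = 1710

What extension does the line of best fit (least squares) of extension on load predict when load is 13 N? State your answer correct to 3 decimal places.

5.202

Sxx = Σx² − (Σx)²/n = 4782 − 3591.2 = 1190.8
Sxy = Σxy − (Σx)(Σy)/n = 1710 − 1313.2 = 396.8
b = Sxy/Sxx = 396.8/1190.8 = 0.333221
a = ȳ − b·x̄ = 9.8 − 0.333221·26.8 = 0.869667
ŷ(13) = a + b·13 = 0.869667 + 0.333221·13 = 5.201545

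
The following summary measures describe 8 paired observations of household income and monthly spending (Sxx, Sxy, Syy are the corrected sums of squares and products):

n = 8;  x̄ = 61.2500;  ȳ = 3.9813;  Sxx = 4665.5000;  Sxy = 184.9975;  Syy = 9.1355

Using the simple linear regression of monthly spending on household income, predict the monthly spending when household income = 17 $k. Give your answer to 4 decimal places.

2.2267

b = Sxy/Sxx = 184.9975/4665.5 = 0.039652
a = ȳ − b·x̄ = 3.9813 − 0.039652·61.25 = 1.552601
ŷ(17) = a + b·17 = 1.552601 + 0.039652·17 = 2.226689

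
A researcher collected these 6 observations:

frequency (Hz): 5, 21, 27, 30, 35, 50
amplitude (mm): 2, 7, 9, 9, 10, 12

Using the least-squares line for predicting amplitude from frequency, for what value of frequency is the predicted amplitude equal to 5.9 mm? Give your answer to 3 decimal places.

17.800

n = 6, Σx = 168, Σy = 49, Σxy = 1620, Σx² = 5820
Sxx = Σx² − (Σx)²/n = 5820 − 4704 = 1116
Sxy = Σxy − (Σx)(Σy)/n = 1620 − 1372 = 248
b = Sxy/Sxx = 248/1116 = 0.222222
a = ȳ − b·x̄ = 8.166667 − 0.222222·28 = 1.944444
Set a + b·x = 5.9: x = (5.9 − 1.944444) / 0.222222 = 17.8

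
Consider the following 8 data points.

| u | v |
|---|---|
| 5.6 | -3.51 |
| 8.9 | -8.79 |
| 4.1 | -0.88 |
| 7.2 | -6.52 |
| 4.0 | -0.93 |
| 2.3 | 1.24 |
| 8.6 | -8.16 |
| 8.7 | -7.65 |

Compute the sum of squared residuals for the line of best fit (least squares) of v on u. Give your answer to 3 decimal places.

n = 8, Σx = 49.4, Σy = -35.2, Σxy = -286.038, Σx² = 350.16, Σy² = 260.3796
Sxx = Σx² − (Σx)²/n = 350.16 − 305.045 = 45.115
Sxy = Σxy − (Σx)(Σy)/n = -286.038 − (-217.36) = -68.678
Syy = Σy² − (Σy)²/n = 260.3796 − 154.88 = 105.4996
b = Sxy/Sxx = -68.678/45.115 = -1.522287
SSE = Syy − b·Sxy = 105.4996 − (-1.522287)·(-68.678) = 0.951940

0.952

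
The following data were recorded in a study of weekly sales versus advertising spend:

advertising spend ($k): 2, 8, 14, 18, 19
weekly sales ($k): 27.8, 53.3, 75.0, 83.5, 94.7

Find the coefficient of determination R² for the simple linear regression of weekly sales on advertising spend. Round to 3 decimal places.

0.986

n = 5, Σx = 61, Σy = 334.3, Σxy = 4834.3, Σx² = 949, Σy² = 25179.07
Sxx = Σx² − (Σx)²/n = 949 − 744.2 = 204.8
Sxy = Σxy − (Σx)(Σy)/n = 4834.3 − 4078.46 = 755.84
Syy = Σy² − (Σy)²/n = 25179.07 − 22351.298 = 2827.772
R² = Sxy²/(Sxx·Syy) = (755.84)²/(204.8·2827.772) = 0.986473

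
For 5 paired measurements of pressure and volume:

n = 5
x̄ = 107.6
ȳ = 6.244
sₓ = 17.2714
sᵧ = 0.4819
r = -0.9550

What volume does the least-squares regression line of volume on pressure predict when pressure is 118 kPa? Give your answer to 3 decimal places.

b = r · sᵧ/sₓ = -0.955 · 0.4819/17.2714 = -0.026646
a = ȳ − b·x̄ = 6.244 − (-0.026646)·107.6 = 9.111114
ŷ(118) = a + b·118 = 9.111114 + (-0.026646)·118 = 5.966881

5.967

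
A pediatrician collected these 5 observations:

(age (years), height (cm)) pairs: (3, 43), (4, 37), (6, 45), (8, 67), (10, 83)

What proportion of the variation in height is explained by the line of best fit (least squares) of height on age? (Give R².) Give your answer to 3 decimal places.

0.882

n = 5, Σx = 31, Σy = 275, Σxy = 1913, Σx² = 225, Σy² = 16621
Sxx = Σx² − (Σx)²/n = 225 − 192.2 = 32.8
Sxy = Σxy − (Σx)(Σy)/n = 1913 − 1705 = 208
Syy = Σy² − (Σy)²/n = 16621 − 15125 = 1496
R² = Sxy²/(Sxx·Syy) = (208)²/(32.8·1496) = 0.881701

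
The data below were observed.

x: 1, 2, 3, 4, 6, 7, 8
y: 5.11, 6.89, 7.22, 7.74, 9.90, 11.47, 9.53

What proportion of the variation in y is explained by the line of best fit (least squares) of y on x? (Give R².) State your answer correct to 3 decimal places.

n = 7, Σx = 31, Σy = 57.86, Σxy = 287.44, Σx² = 179, Σy² = 506.012
Sxx = Σx² − (Σx)²/n = 179 − 137.285714 = 41.714286
Sxy = Σxy − (Σx)(Σy)/n = 287.44 − 256.237143 = 31.202857
Syy = Σy² − (Σy)²/n = 506.012 − 478.254229 = 27.757771
R² = Sxy²/(Sxx·Syy) = (31.202857)²/(41.714286·27.757771) = 0.840852

0.841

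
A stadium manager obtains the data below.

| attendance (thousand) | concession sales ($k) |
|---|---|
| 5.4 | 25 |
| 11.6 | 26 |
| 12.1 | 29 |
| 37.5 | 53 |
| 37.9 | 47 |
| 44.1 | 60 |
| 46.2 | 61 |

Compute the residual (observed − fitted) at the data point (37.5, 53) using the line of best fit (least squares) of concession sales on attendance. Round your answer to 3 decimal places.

1.220

n = 7, Σx = 194.8, Σy = 301, Σxy = 10020.5, Σx² = 7232.04
Sxx = Σx² − (Σx)²/n = 7232.04 − 5421.005714 = 1811.034286
Sxy = Σxy − (Σx)(Σy)/n = 10020.5 − 8376.4 = 1644.1
b = Sxy/Sxx = 1644.1/1811.034286 = 0.907824
a = ȳ − b·x̄ = 43 − 0.907824·27.828571 = 17.736561
ŷ(37.5) = 17.736561 + 0.907824·37.5 = 51.779953
residual = y − ŷ = 53 − 51.779953 = 1.220047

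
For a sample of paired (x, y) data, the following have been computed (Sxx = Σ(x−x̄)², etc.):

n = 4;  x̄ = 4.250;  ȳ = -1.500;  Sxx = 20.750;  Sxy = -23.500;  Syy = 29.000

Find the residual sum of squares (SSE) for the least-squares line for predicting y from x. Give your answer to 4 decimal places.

2.3855

b = Sxy/Sxx = -23.5/20.75 = -1.132530
SSE = Syy − b·Sxy = 29 − (-1.132530)·(-23.5) = 2.385542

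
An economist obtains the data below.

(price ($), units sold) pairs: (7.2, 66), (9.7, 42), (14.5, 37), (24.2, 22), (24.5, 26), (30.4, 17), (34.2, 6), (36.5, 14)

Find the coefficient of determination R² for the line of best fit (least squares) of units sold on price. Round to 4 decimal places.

0.8719

n = 8, Σx = 181.2, Σy = 230, Σxy = 3821.5, Σx² = 4968.12, Σy² = 9170
Sxx = Σx² − (Σx)²/n = 4968.12 − 4104.18 = 863.94
Sxy = Σxy − (Σx)(Σy)/n = 3821.5 − 5209.5 = -1388
Syy = Σy² − (Σy)²/n = 9170 − 6612.5 = 2557.5
R² = Sxy²/(Sxx·Syy) = (-1388)²/(863.94·2557.5) = 0.871926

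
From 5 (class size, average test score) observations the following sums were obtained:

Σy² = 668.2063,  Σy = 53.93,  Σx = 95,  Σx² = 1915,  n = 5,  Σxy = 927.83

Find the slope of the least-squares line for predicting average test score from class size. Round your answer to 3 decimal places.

Sxx = Σx² − (Σx)²/n = 1915 − 1805 = 110
Sxy = Σxy − (Σx)(Σy)/n = 927.83 − 1024.67 = -96.84
b = Sxy/Sxx = -96.84/110 = -0.880364

-0.880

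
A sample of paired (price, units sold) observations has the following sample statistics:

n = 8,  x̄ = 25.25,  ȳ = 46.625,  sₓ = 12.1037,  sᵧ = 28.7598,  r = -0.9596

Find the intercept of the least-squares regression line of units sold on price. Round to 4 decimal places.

104.1981

b = r · sᵧ/sₓ = -0.9596 · 28.7598/12.1037 = -2.280121
a = ȳ − b·x̄ = 46.625 − (-2.280121)·25.25 = 104.198063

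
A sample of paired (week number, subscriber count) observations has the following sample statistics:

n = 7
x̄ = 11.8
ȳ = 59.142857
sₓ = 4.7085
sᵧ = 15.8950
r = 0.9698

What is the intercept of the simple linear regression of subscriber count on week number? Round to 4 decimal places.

20.5113

b = r · sᵧ/sₓ = 0.9698 · 15.895/4.7085 = 3.273860
a = ȳ − b·x̄ = 59.142857 − 3.273860·11.8 = 20.511306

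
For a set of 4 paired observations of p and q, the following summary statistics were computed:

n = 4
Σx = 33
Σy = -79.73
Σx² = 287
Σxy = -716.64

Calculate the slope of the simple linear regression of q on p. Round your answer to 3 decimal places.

Sxx = Σx² − (Σx)²/n = 287 − 272.25 = 14.75
Sxy = Σxy − (Σx)(Σy)/n = -716.64 − (-657.7725) = -58.8675
b = Sxy/Sxx = -58.8675/14.75 = -3.991017

-3.991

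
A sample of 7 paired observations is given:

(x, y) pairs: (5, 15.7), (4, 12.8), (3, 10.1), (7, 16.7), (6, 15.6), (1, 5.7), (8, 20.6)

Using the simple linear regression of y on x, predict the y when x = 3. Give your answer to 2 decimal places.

n = 7, Σx = 34, Σy = 97.2, Σxy = 541, Σx² = 200
Sxx = Σx² − (Σx)²/n = 200 − 165.142857 = 34.857143
Sxy = Σxy − (Σx)(Σy)/n = 541 − 472.114286 = 68.885714
b = Sxy/Sxx = 68.885714/34.857143 = 1.976230
a = ȳ − b·x̄ = 13.885714 − 1.976230·4.857143 = 4.286885
ŷ(3) = a + b·3 = 4.286885 + 1.976230·3 = 10.215574

10.22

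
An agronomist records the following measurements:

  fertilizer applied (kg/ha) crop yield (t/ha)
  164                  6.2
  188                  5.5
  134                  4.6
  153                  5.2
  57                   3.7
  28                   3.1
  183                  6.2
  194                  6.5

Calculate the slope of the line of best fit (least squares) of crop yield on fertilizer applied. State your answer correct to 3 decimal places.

n = 8, Σx = 1101, Σy = 41, Σxy = 6156.1, Σx² = 178763
Sxx = Σx² − (Σx)²/n = 178763 − 151525.125 = 27237.875
Sxy = Σxy − (Σx)(Σy)/n = 6156.1 − 5642.625 = 513.475
b = Sxy/Sxx = 513.475/27237.875 = 0.018852

0.019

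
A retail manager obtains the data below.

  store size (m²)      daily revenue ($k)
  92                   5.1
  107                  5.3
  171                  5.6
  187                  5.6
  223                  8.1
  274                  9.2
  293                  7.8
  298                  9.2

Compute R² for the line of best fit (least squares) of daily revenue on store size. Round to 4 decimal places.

0.8155

n = 8, Σx = 1645, Σy = 55.9, Σxy = 12395.2, Σx² = 383581, Σy² = 412.55
Sxx = Σx² − (Σx)²/n = 383581 − 338253.125 = 45327.875
Sxy = Σxy − (Σx)(Σy)/n = 12395.2 − 11494.4375 = 900.7625
Syy = Σy² − (Σy)²/n = 412.55 − 390.60125 = 21.94875
R² = Sxy²/(Sxx·Syy) = (900.7625)²/(45327.875·21.94875) = 0.815540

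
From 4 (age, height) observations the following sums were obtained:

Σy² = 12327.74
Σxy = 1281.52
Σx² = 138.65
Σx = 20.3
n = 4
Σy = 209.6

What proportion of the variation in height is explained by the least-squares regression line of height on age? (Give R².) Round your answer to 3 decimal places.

Sxx = Σx² − (Σx)²/n = 138.65 − 103.0225 = 35.6275
Sxy = Σxy − (Σx)(Σy)/n = 1281.52 − 1063.72 = 217.8
Syy = Σy² − (Σy)²/n = 12327.74 − 10983.04 = 1344.7
R² = Sxy²/(Sxx·Syy) = (217.8)²/(35.6275·1344.7) = 0.990159

0.990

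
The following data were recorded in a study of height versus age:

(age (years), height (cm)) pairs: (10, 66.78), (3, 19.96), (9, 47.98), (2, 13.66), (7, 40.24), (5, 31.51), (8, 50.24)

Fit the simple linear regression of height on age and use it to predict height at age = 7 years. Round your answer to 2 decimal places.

42.86

n = 7, Σx = 44, Σy = 270.37, Σxy = 2027.97, Σx² = 332
Sxx = Σx² − (Σx)²/n = 332 − 276.571429 = 55.428571
Sxy = Σxy − (Σx)(Σy)/n = 2027.97 − 1699.468571 = 328.501429
b = Sxy/Sxx = 328.501429/55.428571 = 5.926572
a = ȳ − b·x̄ = 38.624286 − 5.926572·6.285714 = 1.371546
ŷ(7) = a + b·7 = 1.371546 + 5.926572·7 = 42.857552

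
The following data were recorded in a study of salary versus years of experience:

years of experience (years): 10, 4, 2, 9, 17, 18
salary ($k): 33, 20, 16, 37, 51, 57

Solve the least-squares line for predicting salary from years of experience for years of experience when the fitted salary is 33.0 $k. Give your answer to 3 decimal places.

8.919

n = 6, Σx = 60, Σy = 214, Σxy = 2668, Σx² = 814
Sxx = Σx² − (Σx)²/n = 814 − 600 = 214
Sxy = Σxy − (Σx)(Σy)/n = 2668 − 2140 = 528
b = Sxy/Sxx = 528/214 = 2.467290
a = ȳ − b·x̄ = 35.666667 − 2.467290·10 = 10.993769
Set a + b·x = 33.0: x = (33.0 − 10.993769) / 2.467290 = 8.919192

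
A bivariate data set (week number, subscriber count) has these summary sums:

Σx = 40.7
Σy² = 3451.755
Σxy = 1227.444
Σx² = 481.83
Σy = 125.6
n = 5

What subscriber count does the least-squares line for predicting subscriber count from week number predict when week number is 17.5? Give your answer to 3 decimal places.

Sxx = Σx² − (Σx)²/n = 481.83 − 331.298 = 150.532
Sxy = Σxy − (Σx)(Σy)/n = 1227.444 − 1022.384 = 205.06
b = Sxy/Sxx = 205.06/150.532 = 1.362235
a = ȳ − b·x̄ = 25.12 − 1.362235·8.14 = 14.031405
ŷ(17.5) = a + b·17.5 = 14.031405 + 1.362235·17.5 = 37.870522

37.871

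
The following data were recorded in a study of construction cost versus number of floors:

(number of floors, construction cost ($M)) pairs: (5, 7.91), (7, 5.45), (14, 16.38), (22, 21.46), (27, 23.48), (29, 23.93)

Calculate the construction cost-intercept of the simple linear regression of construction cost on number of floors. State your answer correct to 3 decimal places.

3.208

n = 6, Σx = 104, Σy = 98.61, Σxy = 2107.07, Σx² = 2324
Sxx = Σx² − (Σx)²/n = 2324 − 1802.666667 = 521.333333
Sxy = Σxy − (Σx)(Σy)/n = 2107.07 − 1709.24 = 397.83
b = Sxy/Sxx = 397.83/521.333333 = 0.763101
a = ȳ − b·x̄ = 16.435 − 0.763101·17.333333 = 3.207916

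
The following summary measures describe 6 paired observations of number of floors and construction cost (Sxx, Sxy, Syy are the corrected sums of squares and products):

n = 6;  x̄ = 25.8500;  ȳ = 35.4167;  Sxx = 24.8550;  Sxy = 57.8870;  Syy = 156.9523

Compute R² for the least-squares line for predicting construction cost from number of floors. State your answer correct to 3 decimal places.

0.859

R² = Sxy²/(Sxx·Syy) = (57.887)²/(24.855·156.9523) = 0.858975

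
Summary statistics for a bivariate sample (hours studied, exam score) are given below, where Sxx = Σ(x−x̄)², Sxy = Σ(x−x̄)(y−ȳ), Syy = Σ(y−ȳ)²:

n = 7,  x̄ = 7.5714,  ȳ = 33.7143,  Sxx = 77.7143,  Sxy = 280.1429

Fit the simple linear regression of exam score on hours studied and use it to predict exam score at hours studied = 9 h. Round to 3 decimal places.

38.864

b = Sxy/Sxx = 280.1429/77.7143 = 3.604779
a = ȳ − b·x̄ = 33.7143 − 3.604779·7.5714 = 6.421074
ŷ(9) = a + b·9 = 6.421074 + 3.604779·9 = 38.864088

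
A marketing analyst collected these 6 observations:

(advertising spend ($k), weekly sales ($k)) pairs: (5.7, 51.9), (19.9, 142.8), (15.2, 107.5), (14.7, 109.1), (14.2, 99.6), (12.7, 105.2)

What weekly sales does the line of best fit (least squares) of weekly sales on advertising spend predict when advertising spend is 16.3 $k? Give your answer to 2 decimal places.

n = 6, Σx = 82.4, Σy = 616.1, Σxy = 9125.68, Σx² = 1238.56
Sxx = Σx² − (Σx)²/n = 1238.56 − 1131.626667 = 106.933333
Sxy = Σxy − (Σx)(Σy)/n = 9125.68 − 8461.106667 = 664.573333
b = Sxy/Sxx = 664.573333/106.933333 = 6.214838
a = ȳ − b·x̄ = 102.683333 − 6.214838·13.733333 = 17.332893
ŷ(16.3) = a + b·16.3 = 17.332893 + 6.214838·16.3 = 118.634751

118.63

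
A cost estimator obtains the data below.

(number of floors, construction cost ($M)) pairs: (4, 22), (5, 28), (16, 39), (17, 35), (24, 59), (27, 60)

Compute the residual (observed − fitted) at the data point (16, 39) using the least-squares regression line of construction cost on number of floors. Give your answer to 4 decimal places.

-2.2970

n = 6, Σx = 93, Σy = 243, Σxy = 4483, Σx² = 1891
Sxx = Σx² − (Σx)²/n = 1891 − 1441.5 = 449.5
Sxy = Σxy − (Σx)(Σy)/n = 4483 − 3766.5 = 716.5
b = Sxy/Sxx = 716.5/449.5 = 1.593993
a = ȳ − b·x̄ = 40.5 − 1.593993·15.5 = 15.793103
ŷ(16) = 15.793103 + 1.593993·16 = 41.296997
residual = y − ŷ = 39 − 41.296997 = -2.296997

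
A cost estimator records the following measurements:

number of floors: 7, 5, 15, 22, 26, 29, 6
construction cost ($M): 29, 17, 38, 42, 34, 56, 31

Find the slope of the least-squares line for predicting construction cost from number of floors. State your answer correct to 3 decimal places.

0.979

n = 7, Σx = 110, Σy = 247, Σxy = 4476, Σx² = 2336
Sxx = Σx² − (Σx)²/n = 2336 − 1728.571429 = 607.428571
Sxy = Σxy − (Σx)(Σy)/n = 4476 − 3881.428571 = 594.571429
b = Sxy/Sxx = 594.571429/607.428571 = 0.978833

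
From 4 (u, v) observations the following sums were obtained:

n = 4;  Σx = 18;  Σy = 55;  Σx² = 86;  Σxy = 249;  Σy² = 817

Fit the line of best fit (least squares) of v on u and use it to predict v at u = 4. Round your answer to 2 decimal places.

13.60

Sxx = Σx² − (Σx)²/n = 86 − 81 = 5
Sxy = Σxy − (Σx)(Σy)/n = 249 − 247.5 = 1.5
b = Sxy/Sxx = 1.5/5 = 0.3
a = ȳ − b·x̄ = 13.75 − 0.3·4.5 = 12.4
ŷ(4) = a + b·4 = 12.4 + 0.3·4 = 13.6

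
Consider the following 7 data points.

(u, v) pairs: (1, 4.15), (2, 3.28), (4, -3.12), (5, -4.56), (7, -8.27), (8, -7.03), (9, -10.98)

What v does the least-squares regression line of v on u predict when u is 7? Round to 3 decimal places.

n = 7, Σx = 36, Σy = -26.53, Σxy = -237.52, Σx² = 240
Sxx = Σx² − (Σx)²/n = 240 − 185.142857 = 54.857143
Sxy = Σxy − (Σx)(Σy)/n = -237.52 − (-136.44) = -101.08
b = Sxy/Sxx = -101.08/54.857143 = -1.842604
a = ȳ − b·x̄ = -3.79 − (-1.842604)·5.142857 = 5.68625
ŷ(7) = a + b·7 = 5.68625 + (-1.842604)·7 = -7.211979

-7.212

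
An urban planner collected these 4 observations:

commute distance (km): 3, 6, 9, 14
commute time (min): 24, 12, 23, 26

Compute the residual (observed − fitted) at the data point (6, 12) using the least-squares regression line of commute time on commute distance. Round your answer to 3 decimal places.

-8.189

n = 4, Σx = 32, Σy = 85, Σxy = 715, Σx² = 322
Sxx = Σx² − (Σx)²/n = 322 − 256 = 66
Sxy = Σxy − (Σx)(Σy)/n = 715 − 680 = 35
b = Sxy/Sxx = 35/66 = 0.530303
a = ȳ − b·x̄ = 21.25 − 0.530303·8 = 17.007576
ŷ(6) = 17.007576 + 0.530303·6 = 20.189394
residual = y − ŷ = 12 − 20.189394 = -8.189394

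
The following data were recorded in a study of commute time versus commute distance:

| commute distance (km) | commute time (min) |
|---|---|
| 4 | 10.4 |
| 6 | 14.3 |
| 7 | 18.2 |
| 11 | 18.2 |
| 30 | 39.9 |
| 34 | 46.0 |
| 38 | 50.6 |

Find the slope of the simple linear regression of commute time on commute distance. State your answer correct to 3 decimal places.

1.123

n = 7, Σx = 130, Σy = 197.6, Σxy = 5138.8, Σx² = 3722
Sxx = Σx² − (Σx)²/n = 3722 − 2414.285714 = 1307.714286
Sxy = Σxy − (Σx)(Σy)/n = 5138.8 − 3669.714286 = 1469.085714
b = Sxy/Sxx = 1469.085714/1307.714286 = 1.123400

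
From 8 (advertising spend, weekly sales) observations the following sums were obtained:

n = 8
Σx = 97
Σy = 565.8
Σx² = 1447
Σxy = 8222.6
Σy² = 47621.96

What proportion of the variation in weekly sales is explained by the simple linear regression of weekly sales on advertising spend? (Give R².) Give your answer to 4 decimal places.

0.9008

Sxx = Σx² − (Σx)²/n = 1447 − 1176.125 = 270.875
Sxy = Σxy − (Σx)(Σy)/n = 8222.6 − 6860.325 = 1362.275
Syy = Σy² − (Σy)²/n = 47621.96 − 40016.205 = 7605.755
R² = Sxy²/(Sxx·Syy) = (1362.275)²/(270.875·7605.755) = 0.900779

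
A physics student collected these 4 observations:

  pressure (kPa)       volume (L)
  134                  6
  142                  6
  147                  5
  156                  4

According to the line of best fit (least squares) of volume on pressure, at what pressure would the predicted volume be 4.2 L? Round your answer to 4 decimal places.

n = 4, Σx = 579, Σy = 21, Σxy = 3015, Σx² = 84065
Sxx = Σx² − (Σx)²/n = 84065 − 83810.25 = 254.75
Sxy = Σxy − (Σx)(Σy)/n = 3015 − 3039.75 = -24.75
b = Sxy/Sxx = -24.75/254.75 = -0.097154
a = ȳ − b·x̄ = 5.25 − (-0.097154)·144.75 = 19.313052
Set a + b·x = 4.2: x = (4.2 − 19.313052) / (-0.097154) = 155.557576

155.5576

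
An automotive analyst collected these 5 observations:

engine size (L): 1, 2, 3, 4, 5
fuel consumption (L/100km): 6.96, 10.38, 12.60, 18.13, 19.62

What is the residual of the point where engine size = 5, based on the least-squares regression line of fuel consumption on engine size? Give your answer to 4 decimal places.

n = 5, Σx = 15, Σy = 67.69, Σxy = 236.14, Σx² = 55
Sxx = Σx² − (Σx)²/n = 55 − 45 = 10
Sxy = Σxy − (Σx)(Σy)/n = 236.14 − 203.07 = 33.07
b = Sxy/Sxx = 33.07/10 = 3.307
a = ȳ − b·x̄ = 13.538 − 3.307·3 = 3.617
ŷ(5) = 3.617 + 3.307·5 = 20.152
residual = y − ŷ = 19.62 − 20.152 = -0.532

-0.5320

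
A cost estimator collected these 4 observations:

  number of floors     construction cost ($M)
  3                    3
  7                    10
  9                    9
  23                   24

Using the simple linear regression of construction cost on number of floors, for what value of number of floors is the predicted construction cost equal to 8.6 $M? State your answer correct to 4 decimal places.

7.6253

n = 4, Σx = 42, Σy = 46, Σxy = 712, Σx² = 668
Sxx = Σx² − (Σx)²/n = 668 − 441 = 227
Sxy = Σxy − (Σx)(Σy)/n = 712 − 483 = 229
b = Sxy/Sxx = 229/227 = 1.008811
a = ȳ − b·x̄ = 11.5 − 1.008811·10.5 = 0.907489
Set a + b·x = 8.6: x = (8.6 − 0.907489) / 1.008811 = 7.625328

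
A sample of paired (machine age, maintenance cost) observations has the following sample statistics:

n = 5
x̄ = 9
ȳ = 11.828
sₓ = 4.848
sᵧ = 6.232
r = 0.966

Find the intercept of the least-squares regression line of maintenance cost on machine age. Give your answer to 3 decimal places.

0.652

b = r · sᵧ/sₓ = 0.966 · 6.232/4.848 = 1.241772
a = ȳ − b·x̄ = 11.828 − 1.241772·9 = 0.652050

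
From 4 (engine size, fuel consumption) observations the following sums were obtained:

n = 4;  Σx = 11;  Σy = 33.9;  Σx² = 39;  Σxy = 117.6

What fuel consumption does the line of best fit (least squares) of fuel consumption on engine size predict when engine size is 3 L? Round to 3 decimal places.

9.171

Sxx = Σx² − (Σx)²/n = 39 − 30.25 = 8.75
Sxy = Σxy − (Σx)(Σy)/n = 117.6 − 93.225 = 24.375
b = Sxy/Sxx = 24.375/8.75 = 2.785714
a = ȳ − b·x̄ = 8.475 − 2.785714·2.75 = 0.814286
ŷ(3) = a + b·3 = 0.814286 + 2.785714·3 = 9.171429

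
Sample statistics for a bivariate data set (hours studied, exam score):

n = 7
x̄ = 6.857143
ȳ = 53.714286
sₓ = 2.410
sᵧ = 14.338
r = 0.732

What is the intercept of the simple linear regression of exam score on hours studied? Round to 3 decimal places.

b = r · sᵧ/sₓ = 0.732 · 14.338/2.41 = 4.354944
a = ȳ − b·x̄ = 53.714286 − 4.354944·6.857143 = 23.851810

23.852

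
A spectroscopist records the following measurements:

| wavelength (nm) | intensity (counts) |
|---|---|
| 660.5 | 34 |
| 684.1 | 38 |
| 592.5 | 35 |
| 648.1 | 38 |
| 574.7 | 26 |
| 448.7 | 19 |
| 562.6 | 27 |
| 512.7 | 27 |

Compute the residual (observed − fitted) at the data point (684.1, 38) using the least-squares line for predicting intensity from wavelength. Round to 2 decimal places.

-0.26

n = 8, Σx = 4683.9, Σy = 244, Σxy = 146318.7, Σx² = 2786334.75
Sxx = Σx² − (Σx)²/n = 2786334.75 − 2742364.90125 = 43969.84875
Sxy = Σxy − (Σx)(Σy)/n = 146318.7 − 142858.95 = 3459.75
b = Sxy/Sxx = 3459.75/43969.84875 = 0.078685
a = ȳ − b·x̄ = 30.5 − 0.078685·585.4875 = -15.568850
ŷ(684.1) = -15.568850 + 0.078685·684.1 = 38.259285
residual = y − ŷ = 38 − 38.259285 = -0.259285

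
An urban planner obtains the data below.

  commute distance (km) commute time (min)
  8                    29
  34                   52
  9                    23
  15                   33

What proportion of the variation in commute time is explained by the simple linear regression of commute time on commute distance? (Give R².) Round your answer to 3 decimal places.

0.948

n = 4, Σx = 66, Σy = 137, Σxy = 2702, Σx² = 1526, Σy² = 5163
Sxx = Σx² − (Σx)²/n = 1526 − 1089 = 437
Sxy = Σxy − (Σx)(Σy)/n = 2702 − 2260.5 = 441.5
Syy = Σy² − (Σy)²/n = 5163 − 4692.25 = 470.75
R² = Sxy²/(Sxx·Syy) = (441.5)²/(437·470.75) = 0.947523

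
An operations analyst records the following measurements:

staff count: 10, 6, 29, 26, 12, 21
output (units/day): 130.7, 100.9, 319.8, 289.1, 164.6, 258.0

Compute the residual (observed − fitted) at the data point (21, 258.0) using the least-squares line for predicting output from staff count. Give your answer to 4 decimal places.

n = 6, Σx = 104, Σy = 1263.1, Σxy = 26096.4, Σx² = 2238
Sxx = Σx² − (Σx)²/n = 2238 − 1802.666667 = 435.333333
Sxy = Σxy − (Σx)(Σy)/n = 26096.4 − 21893.733333 = 4202.666667
b = Sxy/Sxx = 4202.666667/435.333333 = 9.653905
a = ȳ − b·x̄ = 210.516667 − 9.653905·17.333333 = 43.182312
ŷ(21) = 43.182312 + 9.653905·21 = 245.914319
residual = y − ŷ = 258.0 − 245.914319 = 12.085681

12.0857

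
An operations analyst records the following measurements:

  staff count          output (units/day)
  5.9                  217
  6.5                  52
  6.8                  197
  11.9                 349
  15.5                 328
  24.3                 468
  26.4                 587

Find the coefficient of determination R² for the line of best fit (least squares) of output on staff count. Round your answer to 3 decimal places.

n = 7, Σx = 97.3, Σy = 2198, Σxy = 39064.2, Σx² = 1792.61, Σy² = 881580
Sxx = Σx² − (Σx)²/n = 1792.61 − 1352.47 = 440.14
Sxy = Σxy − (Σx)(Σy)/n = 39064.2 − 30552.2 = 8512
Syy = Σy² − (Σy)²/n = 881580 − 690172 = 191408
R² = Sxy²/(Sxx·Syy) = (8512)²/(440.14·191408) = 0.860027

0.860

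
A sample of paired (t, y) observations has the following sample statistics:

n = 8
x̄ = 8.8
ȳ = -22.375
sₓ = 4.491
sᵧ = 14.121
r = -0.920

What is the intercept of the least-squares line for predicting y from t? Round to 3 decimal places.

3.081

b = r · sᵧ/sₓ = -0.92 · 14.121/4.491 = -2.892745
a = ȳ − b·x̄ = -22.375 − (-2.892745)·8.8 = 3.081160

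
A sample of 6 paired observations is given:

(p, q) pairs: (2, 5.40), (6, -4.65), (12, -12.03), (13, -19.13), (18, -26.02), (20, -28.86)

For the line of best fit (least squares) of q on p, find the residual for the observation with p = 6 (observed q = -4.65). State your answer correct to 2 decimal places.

n = 6, Σx = 71, Σy = -85.29, Σxy = -1455.71, Σx² = 1077
Sxx = Σx² − (Σx)²/n = 1077 − 840.166667 = 236.833333
Sxy = Σxy − (Σx)(Σy)/n = -1455.71 − (-1009.265) = -446.445
b = Sxy/Sxx = -446.445/236.833333 = -1.885060
a = ȳ − b·x̄ = -14.215 − (-1.885060)·11.833333 = 8.091541
ŷ(6) = 8.091541 + (-1.885060)·6 = -3.218818
residual = y − ŷ = -4.65 − (-3.218818) = -1.431182

-1.43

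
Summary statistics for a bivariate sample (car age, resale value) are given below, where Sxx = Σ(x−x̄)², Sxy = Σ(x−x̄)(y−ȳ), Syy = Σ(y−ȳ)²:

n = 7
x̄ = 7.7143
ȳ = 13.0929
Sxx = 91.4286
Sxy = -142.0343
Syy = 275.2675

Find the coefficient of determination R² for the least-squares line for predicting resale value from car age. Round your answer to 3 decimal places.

0.802

R² = Sxy²/(Sxx·Syy) = (-142.0343)²/(91.4286·275.2675) = 0.801585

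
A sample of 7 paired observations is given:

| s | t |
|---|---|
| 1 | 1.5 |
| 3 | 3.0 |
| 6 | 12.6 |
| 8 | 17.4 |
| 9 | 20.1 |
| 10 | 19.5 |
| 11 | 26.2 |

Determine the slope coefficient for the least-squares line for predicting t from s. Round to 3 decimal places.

n = 7, Σx = 48, Σy = 100.3, Σxy = 889.4, Σx² = 412
Sxx = Σx² − (Σx)²/n = 412 − 329.142857 = 82.857143
Sxy = Σxy − (Σx)(Σy)/n = 889.4 − 687.771429 = 201.628571
b = Sxy/Sxx = 201.628571/82.857143 = 2.433448

2.433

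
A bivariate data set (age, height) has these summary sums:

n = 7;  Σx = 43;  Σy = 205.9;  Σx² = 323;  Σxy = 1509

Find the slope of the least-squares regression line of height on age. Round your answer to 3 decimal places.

Sxx = Σx² − (Σx)²/n = 323 − 264.142857 = 58.857143
Sxy = Σxy − (Σx)(Σy)/n = 1509 − 1264.814286 = 244.185714
b = Sxy/Sxx = 244.185714/58.857143 = 4.148786

4.149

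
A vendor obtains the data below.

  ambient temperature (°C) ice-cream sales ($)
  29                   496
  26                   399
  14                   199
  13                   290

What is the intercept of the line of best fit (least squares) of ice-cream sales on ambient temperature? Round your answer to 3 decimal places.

n = 4, Σx = 82, Σy = 1384, Σxy = 31314, Σx² = 1882
Sxx = Σx² − (Σx)²/n = 1882 − 1681 = 201
Sxy = Σxy − (Σx)(Σy)/n = 31314 − 28372 = 2942
b = Sxy/Sxx = 2942/201 = 14.636816
a = ȳ − b·x̄ = 346 − 14.636816·20.5 = 45.945274

45.945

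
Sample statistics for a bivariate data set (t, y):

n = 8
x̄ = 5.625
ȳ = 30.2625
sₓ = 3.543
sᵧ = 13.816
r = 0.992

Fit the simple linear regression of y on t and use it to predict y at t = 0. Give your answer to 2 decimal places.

b = r · sᵧ/sₓ = 0.992 · 13.816/3.543 = 3.868324
a = ȳ − b·x̄ = 30.2625 − 3.868324·5.625 = 8.503177
ŷ(0) = a + b·0 = 8.503177 + 3.868324·0 = 8.503177

8.50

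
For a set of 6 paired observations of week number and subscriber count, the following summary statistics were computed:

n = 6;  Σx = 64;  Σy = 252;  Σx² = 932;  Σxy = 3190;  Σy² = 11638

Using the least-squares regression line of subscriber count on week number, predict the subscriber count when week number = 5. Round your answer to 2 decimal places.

Sxx = Σx² − (Σx)²/n = 932 − 682.666667 = 249.333333
Sxy = Σxy − (Σx)(Σy)/n = 3190 − 2688 = 502
b = Sxy/Sxx = 502/249.333333 = 2.013369
a = ȳ − b·x̄ = 42 − 2.013369·10.666667 = 20.524064
ŷ(5) = a + b·5 = 20.524064 + 2.013369·5 = 30.590909

30.59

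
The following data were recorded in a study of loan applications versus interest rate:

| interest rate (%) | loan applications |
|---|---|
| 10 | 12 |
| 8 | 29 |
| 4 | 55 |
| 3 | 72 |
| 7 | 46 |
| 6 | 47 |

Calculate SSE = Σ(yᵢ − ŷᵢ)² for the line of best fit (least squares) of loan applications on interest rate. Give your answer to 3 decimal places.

121.870

n = 6, Σx = 38, Σy = 261, Σxy = 1392, Σx² = 274, Σy² = 13519
Sxx = Σx² − (Σx)²/n = 274 − 240.666667 = 33.333333
Sxy = Σxy − (Σx)(Σy)/n = 1392 − 1653 = -261
Syy = Σy² − (Σy)²/n = 13519 − 11353.5 = 2165.5
b = Sxy/Sxx = -261/33.333333 = -7.83
SSE = Syy − b·Sxy = 2165.5 − (-7.83)·(-261) = 121.87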